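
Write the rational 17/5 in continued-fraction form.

Run the Euclidean algorithm on 17 and 5; the successive quotients are the partial quotients a_0, a_1, ... (each step inverts the fractional part left over by the previous one):
  17 = 3*5 + 2, so a_0 = 3.
  5 = 2*2 + 1, so a_1 = 2.
  2 = 2*1 + 0, so a_2 = 2.
The remainder reaches 0 after 3 divisions, so the expansion has 3 partial quotients, read off in order.

[3; 2, 2]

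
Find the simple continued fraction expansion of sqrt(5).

[2; (4)]

Write x_i = (sqrt(5) + m_i)/d_i with (m_0, d_0) = (0, 1). a_0 = floor(sqrt(5)) = 2, since 2^2 = 4 <= 5 < 9 = 3^2.
Iterate m_{i+1} = d_i*a_i - m_i, d_{i+1} = (5 - m_{i+1}^2)/d_i, a_{i+1} = floor((a_0 + m_{i+1})/d_{i+1}):
  m_1 = 1*2 - 0 = 2, d_1 = (5 - 2^2)/1 = 1/1 = 1, a_1 = floor((2 + 2)/1) = 4.
  m_2 = 1*4 - 2 = 2, d_2 = (5 - 2^2)/1 = 1/1 = 1: (m_2, d_2) = (m_1, d_1) = (2, 1), so from here the quotient a_1 repeats; the period length is 1.
Hence the expansion of sqrt(5) is a_0 = 2 followed by the repeating block 4 (period 1).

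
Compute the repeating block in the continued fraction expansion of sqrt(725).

Write x_i = (sqrt(725) + m_i)/d_i with (m_0, d_0) = (0, 1). a_0 = floor(sqrt(725)) = 26, since 26^2 = 676 <= 725 < 729 = 27^2.
Iterate m_{i+1} = d_i*a_i - m_i, d_{i+1} = (725 - m_{i+1}^2)/d_i, a_{i+1} = floor((a_0 + m_{i+1})/d_{i+1}):
  m_1 = 1*26 - 0 = 26, d_1 = (725 - 26^2)/1 = 49/1 = 49, a_1 = floor((26 + 26)/49) = 1.
  m_2 = 49*1 - 26 = 23, d_2 = (725 - 23^2)/49 = 196/49 = 4, a_2 = floor((26 + 23)/4) = 12.
  m_3 = 4*12 - 23 = 25, d_3 = (725 - 25^2)/4 = 100/4 = 25, a_3 = floor((26 + 25)/25) = 2.
  m_4 = 25*2 - 25 = 25, d_4 = (725 - 25^2)/25 = 100/25 = 4, a_4 = floor((26 + 25)/4) = 12.
  m_5 = 4*12 - 25 = 23, d_5 = (725 - 23^2)/4 = 196/4 = 49, a_5 = floor((26 + 23)/49) = 1.
  m_6 = 49*1 - 23 = 26, d_6 = (725 - 26^2)/49 = 49/49 = 1, a_6 = floor((26 + 26)/1) = 52.
  m_7 = 1*52 - 26 = 26, d_7 = (725 - 26^2)/1 = 49/1 = 49: (m_7, d_7) = (m_1, d_1) = (26, 49), so from here the quotients repeat a_1, ..., a_6; the period length is 6.
Hence the expansion of sqrt(725) is a_0 = 26 followed by the repeating block 1, 12, 2, 12, 1, 52 (period 6).

[26; (1, 12, 2, 12, 1, 52)]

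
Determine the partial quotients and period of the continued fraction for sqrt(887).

[29; (1, 3, 1, 1, 2, 29, 2, 1, 1, 3, 1, 58)]

Write x_i = (sqrt(887) + m_i)/d_i with (m_0, d_0) = (0, 1). a_0 = floor(sqrt(887)) = 29, since 29^2 = 841 <= 887 < 900 = 30^2.
Iterate m_{i+1} = d_i*a_i - m_i, d_{i+1} = (887 - m_{i+1}^2)/d_i, a_{i+1} = floor((a_0 + m_{i+1})/d_{i+1}):
  m_1 = 1*29 - 0 = 29, d_1 = (887 - 29^2)/1 = 46/1 = 46, a_1 = floor((29 + 29)/46) = 1.
  m_2 = 46*1 - 29 = 17, d_2 = (887 - 17^2)/46 = 598/46 = 13, a_2 = floor((29 + 17)/13) = 3.
  m_3 = 13*3 - 17 = 22, d_3 = (887 - 22^2)/13 = 403/13 = 31, a_3 = floor((29 + 22)/31) = 1.
  m_4 = 31*1 - 22 = 9, d_4 = (887 - 9^2)/31 = 806/31 = 26, a_4 = floor((29 + 9)/26) = 1.
  m_5 = 26*1 - 9 = 17, d_5 = (887 - 17^2)/26 = 598/26 = 23, a_5 = floor((29 + 17)/23) = 2.
  m_6 = 23*2 - 17 = 29, d_6 = (887 - 29^2)/23 = 46/23 = 2, a_6 = floor((29 + 29)/2) = 29.
  m_7 = 2*29 - 29 = 29, d_7 = (887 - 29^2)/2 = 46/2 = 23, a_7 = floor((29 + 29)/23) = 2.
  m_8 = 23*2 - 29 = 17, d_8 = (887 - 17^2)/23 = 598/23 = 26, a_8 = floor((29 + 17)/26) = 1.
  m_9 = 26*1 - 17 = 9, d_9 = (887 - 9^2)/26 = 806/26 = 31, a_9 = floor((29 + 9)/31) = 1.
  m_10 = 31*1 - 9 = 22, d_10 = (887 - 22^2)/31 = 403/31 = 13, a_10 = floor((29 + 22)/13) = 3.
  m_11 = 13*3 - 22 = 17, d_11 = (887 - 17^2)/13 = 598/13 = 46, a_11 = floor((29 + 17)/46) = 1.
  m_12 = 46*1 - 17 = 29, d_12 = (887 - 29^2)/46 = 46/46 = 1, a_12 = floor((29 + 29)/1) = 58.
  m_13 = 1*58 - 29 = 29, d_13 = (887 - 29^2)/1 = 46/1 = 46: (m_13, d_13) = (m_1, d_1) = (29, 46), so from here the quotients repeat a_1, ..., a_12; the period length is 12.
Hence the expansion of sqrt(887) is a_0 = 29 followed by the repeating block 1, 3, 1, 1, 2, 29, 2, 1, 1, 3, 1, 58 (period 12).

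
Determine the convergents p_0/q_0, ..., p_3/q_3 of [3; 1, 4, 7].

Using the convergent recurrence p_i = a_i*p_{i-1} + p_{i-2}, q_i = a_i*q_{i-1} + q_{i-2} with p_{-2}=0, p_{-1}=1, q_{-2}=1, q_{-1}=0:
  i=0: a_0=3, p_0 = 3*1 + 0 = 3, q_0 = 3*0 + 1 = 1.
  i=1: a_1=1, p_1 = 1*3 + 1 = 4, q_1 = 1*1 + 0 = 1.
  i=2: a_2=4, p_2 = 4*4 + 3 = 19, q_2 = 4*1 + 1 = 5.
  i=3: a_3=7, p_3 = 7*19 + 4 = 137, q_3 = 7*5 + 1 = 36.

3/1, 4/1, 19/5, 137/36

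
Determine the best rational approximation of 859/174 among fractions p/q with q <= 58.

232/47

Expand x = 859/174 as a continued fraction with the Euclidean algorithm:
  859 = 4*174 + 163, so a_0 = 4.
  174 = 1*163 + 11, so a_1 = 1.
  163 = 14*11 + 9, so a_2 = 14.
  11 = 1*9 + 2, so a_3 = 1.
  9 = 4*2 + 1, so a_4 = 4.
  2 = 2*1 + 0, so a_5 = 2.
so x = [4; 1, 14, 1, 4, 2].
Convergents (p_i = a_i*p_{i-1} + p_{i-2}, q_i = a_i*q_{i-1} + q_{i-2} with p_{-2}=0, p_{-1}=1, q_{-2}=1, q_{-1}=0), until the denominator exceeds 58:
  i=0: a_0=4, p_0 = 4*1 + 0 = 4, q_0 = 4*0 + 1 = 1.
  i=1: a_1=1, p_1 = 1*4 + 1 = 5, q_1 = 1*1 + 0 = 1.
  i=2: a_2=14, p_2 = 14*5 + 4 = 74, q_2 = 14*1 + 1 = 15.
  i=3: a_3=1, p_3 = 1*74 + 5 = 79, q_3 = 1*15 + 1 = 16.
  i=4: a_4=4, p_4 = 4*79 + 74 = 390, q_4 = 4*16 + 15 = 79.
q_4 = 79 > 58, so the last convergent with denominator <= 58 is p_3/q_3 = 79/16.
The closest fraction with denominator <= 58 is either p_3/q_3 or the intermediate fraction (k*p_3 + p_2)/(k*q_3 + q_2) with the largest k >= 1 whose denominator stays <= 58; these approach x as k grows, and every other convergent or intermediate fraction in range is farther away.
Largest k: floor((58 - q_2)/q_3) = floor((58 - 15)/16) = 2.
That gives (2*79 + 74)/(2*16 + 15) = 232/47.
Compare the errors: |x - 79/16| = |859*16 - 79*174|/(174*16) = 2/2784, and |x - 232/47| = |859*47 - 232*174|/(174*47) = 5/8178.
Cross-multiplying, 5*2784 = 13920 < 16356 = 2*8178, so 5/8178 is smaller: the intermediate fraction 232/47 is closer to x than 79/16.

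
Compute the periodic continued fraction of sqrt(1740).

[41; (1, 2, 2, 20, 2, 2, 1, 82)]

Write x_i = (sqrt(1740) + m_i)/d_i with (m_0, d_0) = (0, 1). a_0 = floor(sqrt(1740)) = 41, since 41^2 = 1681 <= 1740 < 1764 = 42^2.
Iterate m_{i+1} = d_i*a_i - m_i, d_{i+1} = (1740 - m_{i+1}^2)/d_i, a_{i+1} = floor((a_0 + m_{i+1})/d_{i+1}):
  m_1 = 1*41 - 0 = 41, d_1 = (1740 - 41^2)/1 = 59/1 = 59, a_1 = floor((41 + 41)/59) = 1.
  m_2 = 59*1 - 41 = 18, d_2 = (1740 - 18^2)/59 = 1416/59 = 24, a_2 = floor((41 + 18)/24) = 2.
  m_3 = 24*2 - 18 = 30, d_3 = (1740 - 30^2)/24 = 840/24 = 35, a_3 = floor((41 + 30)/35) = 2.
  m_4 = 35*2 - 30 = 40, d_4 = (1740 - 40^2)/35 = 140/35 = 4, a_4 = floor((41 + 40)/4) = 20.
  m_5 = 4*20 - 40 = 40, d_5 = (1740 - 40^2)/4 = 140/4 = 35, a_5 = floor((41 + 40)/35) = 2.
  m_6 = 35*2 - 40 = 30, d_6 = (1740 - 30^2)/35 = 840/35 = 24, a_6 = floor((41 + 30)/24) = 2.
  m_7 = 24*2 - 30 = 18, d_7 = (1740 - 18^2)/24 = 1416/24 = 59, a_7 = floor((41 + 18)/59) = 1.
  m_8 = 59*1 - 18 = 41, d_8 = (1740 - 41^2)/59 = 59/59 = 1, a_8 = floor((41 + 41)/1) = 82.
  m_9 = 1*82 - 41 = 41, d_9 = (1740 - 41^2)/1 = 59/1 = 59: (m_9, d_9) = (m_1, d_1) = (41, 59), so from here the quotients repeat a_1, ..., a_8; the period length is 8.
Hence the expansion of sqrt(1740) is a_0 = 41 followed by the repeating block 1, 2, 2, 20, 2, 2, 1, 82 (period 8).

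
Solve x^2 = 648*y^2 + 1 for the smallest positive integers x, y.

First expand sqrt(648) as a continued fraction. With x_i = (sqrt(648) + m_i)/d_i and (m_0, d_0) = (0, 1): a_0 = floor(sqrt(648)) = 25, since 25^2 = 625 <= 648 < 676 = 26^2.
Iterate m_{i+1} = d_i*a_i - m_i, d_{i+1} = (648 - m_{i+1}^2)/d_i, a_{i+1} = floor((a_0 + m_{i+1})/d_{i+1}):
  m_1 = 1*25 - 0 = 25, d_1 = (648 - 25^2)/1 = 23/1 = 23, a_1 = floor((25 + 25)/23) = 2.
  m_2 = 23*2 - 25 = 21, d_2 = (648 - 21^2)/23 = 207/23 = 9, a_2 = floor((25 + 21)/9) = 5.
  m_3 = 9*5 - 21 = 24, d_3 = (648 - 24^2)/9 = 72/9 = 8, a_3 = floor((25 + 24)/8) = 6.
  m_4 = 8*6 - 24 = 24, d_4 = (648 - 24^2)/8 = 72/8 = 9, a_4 = floor((25 + 24)/9) = 5.
  m_5 = 9*5 - 24 = 21, d_5 = (648 - 21^2)/9 = 207/9 = 23, a_5 = floor((25 + 21)/23) = 2.
  m_6 = 23*2 - 21 = 25, d_6 = (648 - 25^2)/23 = 23/23 = 1, a_6 = floor((25 + 25)/1) = 50.
  m_7 = 1*50 - 25 = 25, d_7 = (648 - 25^2)/1 = 23/1 = 23: (m_7, d_7) = (m_1, d_1) = (25, 23), so from here the quotients repeat a_1, ..., a_6; the period length is 6.
So sqrt(648) = [25; (2, 5, 6, 5, 2, 50)] with period length k = 6.
k is even, so the fundamental solution of x^2 - 648y^2 = 1 is (p_{k-1}, q_{k-1}) = (p_5, q_5); compute convergents through index 5.
Convergents (p_i = a_i*p_{i-1} + p_{i-2}, q_i = a_i*q_{i-1} + q_{i-2} with p_{-2}=0, p_{-1}=1, q_{-2}=1, q_{-1}=0):
  i=0: a_0=25, p_0 = 25*1 + 0 = 25, q_0 = 25*0 + 1 = 1.
  i=1: a_1=2, p_1 = 2*25 + 1 = 51, q_1 = 2*1 + 0 = 2.
  i=2: a_2=5, p_2 = 5*51 + 25 = 280, q_2 = 5*2 + 1 = 11.
  i=3: a_3=6, p_3 = 6*280 + 51 = 1731, q_3 = 6*11 + 2 = 68.
  i=4: a_4=5, p_4 = 5*1731 + 280 = 8935, q_4 = 5*68 + 11 = 351.
  i=5: a_5=2, p_5 = 2*8935 + 1731 = 19601, q_5 = 2*351 + 68 = 770.
Check: 19601^2 - 648*770^2 = 384199201 - 384199200 = 1, so (x, y) = (19601, 770) solves the equation, and by the theorem it is the least positive solution.

(x, y) = (19601, 770)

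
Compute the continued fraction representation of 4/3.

Run the Euclidean algorithm on 4 and 3; the successive quotients are the partial quotients a_0, a_1, ... (each step inverts the fractional part left over by the previous one):
  4 = 1*3 + 1, so a_0 = 1.
  3 = 3*1 + 0, so a_1 = 3.
The remainder reaches 0 after 2 divisions, so the expansion has 2 partial quotients, read off in order.

[1; 3]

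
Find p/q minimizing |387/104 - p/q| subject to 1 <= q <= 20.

67/18

Expand x = 387/104 as a continued fraction with the Euclidean algorithm:
  387 = 3*104 + 75, so a_0 = 3.
  104 = 1*75 + 29, so a_1 = 1.
  75 = 2*29 + 17, so a_2 = 2.
  29 = 1*17 + 12, so a_3 = 1.
  17 = 1*12 + 5, so a_4 = 1.
  12 = 2*5 + 2, so a_5 = 2.
  5 = 2*2 + 1, so a_6 = 2.
  2 = 2*1 + 0, so a_7 = 2.
so x = [3; 1, 2, 1, 1, 2, 2, 2].
Convergents (p_i = a_i*p_{i-1} + p_{i-2}, q_i = a_i*q_{i-1} + q_{i-2} with p_{-2}=0, p_{-1}=1, q_{-2}=1, q_{-1}=0), until the denominator exceeds 20:
  i=0: a_0=3, p_0 = 3*1 + 0 = 3, q_0 = 3*0 + 1 = 1.
  i=1: a_1=1, p_1 = 1*3 + 1 = 4, q_1 = 1*1 + 0 = 1.
  i=2: a_2=2, p_2 = 2*4 + 3 = 11, q_2 = 2*1 + 1 = 3.
  i=3: a_3=1, p_3 = 1*11 + 4 = 15, q_3 = 1*3 + 1 = 4.
  i=4: a_4=1, p_4 = 1*15 + 11 = 26, q_4 = 1*4 + 3 = 7.
  i=5: a_5=2, p_5 = 2*26 + 15 = 67, q_5 = 2*7 + 4 = 18.
  i=6: a_6=2, p_6 = 2*67 + 26 = 160, q_6 = 2*18 + 7 = 43.
q_6 = 43 > 20, so the last convergent with denominator <= 20 is p_5/q_5 = 67/18.
The closest fraction with denominator <= 20 is either p_5/q_5 or the intermediate fraction (k*p_5 + p_4)/(k*q_5 + q_4) with the largest k >= 1 whose denominator stays <= 20; these approach x as k grows, and every other convergent or intermediate fraction in range is farther away.
Largest k: floor((20 - q_4)/q_5) = floor((20 - 7)/18) = 0.
Since k = 0, no intermediate fraction beyond p_5/q_5 has denominator <= 20, so the convergent 67/18 is the closest (its error is |387*18 - 67*104|/(104*18) = 2/1872).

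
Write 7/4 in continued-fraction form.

[1; 1, 3]

Run the Euclidean algorithm on 7 and 4; the successive quotients are the partial quotients a_0, a_1, ... (each step inverts the fractional part left over by the previous one):
  7 = 1*4 + 3, so a_0 = 1.
  4 = 1*3 + 1, so a_1 = 1.
  3 = 3*1 + 0, so a_2 = 3.
The remainder reaches 0 after 3 divisions, so the expansion has 3 partial quotients, read off in order.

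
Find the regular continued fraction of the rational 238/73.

Run the Euclidean algorithm on 238 and 73; the successive quotients are the partial quotients a_0, a_1, ... (each step inverts the fractional part left over by the previous one):
  238 = 3*73 + 19, so a_0 = 3.
  73 = 3*19 + 16, so a_1 = 3.
  19 = 1*16 + 3, so a_2 = 1.
  16 = 5*3 + 1, so a_3 = 5.
  3 = 3*1 + 0, so a_4 = 3.
The remainder reaches 0 after 5 divisions, so the expansion has 5 partial quotients, read off in order.

[3; 3, 1, 5, 3]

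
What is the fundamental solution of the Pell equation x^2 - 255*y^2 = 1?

First expand sqrt(255) as a continued fraction. With x_i = (sqrt(255) + m_i)/d_i and (m_0, d_0) = (0, 1): a_0 = floor(sqrt(255)) = 15, since 15^2 = 225 <= 255 < 256 = 16^2.
Iterate m_{i+1} = d_i*a_i - m_i, d_{i+1} = (255 - m_{i+1}^2)/d_i, a_{i+1} = floor((a_0 + m_{i+1})/d_{i+1}):
  m_1 = 1*15 - 0 = 15, d_1 = (255 - 15^2)/1 = 30/1 = 30, a_1 = floor((15 + 15)/30) = 1.
  m_2 = 30*1 - 15 = 15, d_2 = (255 - 15^2)/30 = 30/30 = 1, a_2 = floor((15 + 15)/1) = 30.
  m_3 = 1*30 - 15 = 15, d_3 = (255 - 15^2)/1 = 30/1 = 30: (m_3, d_3) = (m_1, d_1) = (15, 30), so from here the quotients repeat a_1, a_2; the period length is 2.
So sqrt(255) = [15; (1, 30)] with period length k = 2.
k is even, so the fundamental solution of x^2 - 255y^2 = 1 is (p_{k-1}, q_{k-1}) = (p_1, q_1); compute convergents through index 1.
Convergents (p_i = a_i*p_{i-1} + p_{i-2}, q_i = a_i*q_{i-1} + q_{i-2} with p_{-2}=0, p_{-1}=1, q_{-2}=1, q_{-1}=0):
  i=0: a_0=15, p_0 = 15*1 + 0 = 15, q_0 = 15*0 + 1 = 1.
  i=1: a_1=1, p_1 = 1*15 + 1 = 16, q_1 = 1*1 + 0 = 1.
Check: 16^2 - 255*1^2 = 256 - 255 = 1, so (x, y) = (16, 1) solves the equation, and by the theorem it is the least positive solution.

(x, y) = (16, 1)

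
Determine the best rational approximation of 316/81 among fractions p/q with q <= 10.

39/10

Expand x = 316/81 as a continued fraction with the Euclidean algorithm:
  316 = 3*81 + 73, so a_0 = 3.
  81 = 1*73 + 8, so a_1 = 1.
  73 = 9*8 + 1, so a_2 = 9.
  8 = 8*1 + 0, so a_3 = 8.
so x = [3; 1, 9, 8].
Convergents (p_i = a_i*p_{i-1} + p_{i-2}, q_i = a_i*q_{i-1} + q_{i-2} with p_{-2}=0, p_{-1}=1, q_{-2}=1, q_{-1}=0), until the denominator exceeds 10:
  i=0: a_0=3, p_0 = 3*1 + 0 = 3, q_0 = 3*0 + 1 = 1.
  i=1: a_1=1, p_1 = 1*3 + 1 = 4, q_1 = 1*1 + 0 = 1.
  i=2: a_2=9, p_2 = 9*4 + 3 = 39, q_2 = 9*1 + 1 = 10.
  i=3: a_3=8, p_3 = 8*39 + 4 = 316, q_3 = 8*10 + 1 = 81.
q_3 = 81 > 10, so the last convergent with denominator <= 10 is p_2/q_2 = 39/10.
The closest fraction with denominator <= 10 is either p_2/q_2 or the intermediate fraction (k*p_2 + p_1)/(k*q_2 + q_1) with the largest k >= 1 whose denominator stays <= 10; these approach x as k grows, and every other convergent or intermediate fraction in range is farther away.
Largest k: floor((10 - q_1)/q_2) = floor((10 - 1)/10) = 0.
Since k = 0, no intermediate fraction beyond p_2/q_2 has denominator <= 10, so the convergent 39/10 is the closest (its error is |316*10 - 39*81|/(81*10) = 1/810).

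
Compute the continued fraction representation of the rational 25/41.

[0; 1, 1, 1, 1, 3, 2]

Run the Euclidean algorithm on 25 and 41; the successive quotients are the partial quotients a_0, a_1, ... (each step inverts the fractional part left over by the previous one):
  25 = 0*41 + 25, so a_0 = 0.
  41 = 1*25 + 16, so a_1 = 1.
  25 = 1*16 + 9, so a_2 = 1.
  16 = 1*9 + 7, so a_3 = 1.
  9 = 1*7 + 2, so a_4 = 1.
  7 = 3*2 + 1, so a_5 = 3.
  2 = 2*1 + 0, so a_6 = 2.
The remainder reaches 0 after 7 divisions, so the expansion has 7 partial quotients, read off in order.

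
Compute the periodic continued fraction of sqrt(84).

Write x_i = (sqrt(84) + m_i)/d_i with (m_0, d_0) = (0, 1). a_0 = floor(sqrt(84)) = 9, since 9^2 = 81 <= 84 < 100 = 10^2.
Iterate m_{i+1} = d_i*a_i - m_i, d_{i+1} = (84 - m_{i+1}^2)/d_i, a_{i+1} = floor((a_0 + m_{i+1})/d_{i+1}):
  m_1 = 1*9 - 0 = 9, d_1 = (84 - 9^2)/1 = 3/1 = 3, a_1 = floor((9 + 9)/3) = 6.
  m_2 = 3*6 - 9 = 9, d_2 = (84 - 9^2)/3 = 3/3 = 1, a_2 = floor((9 + 9)/1) = 18.
  m_3 = 1*18 - 9 = 9, d_3 = (84 - 9^2)/1 = 3/1 = 3: (m_3, d_3) = (m_1, d_1) = (9, 3), so from here the quotients repeat a_1, a_2; the period length is 2.
Hence the expansion of sqrt(84) is a_0 = 9 followed by the repeating block 6, 18 (period 2).

[9; (6, 18)]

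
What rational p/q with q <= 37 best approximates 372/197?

Expand x = 372/197 as a continued fraction with the Euclidean algorithm:
  372 = 1*197 + 175, so a_0 = 1.
  197 = 1*175 + 22, so a_1 = 1.
  175 = 7*22 + 21, so a_2 = 7.
  22 = 1*21 + 1, so a_3 = 1.
  21 = 21*1 + 0, so a_4 = 21.
so x = [1; 1, 7, 1, 21].
Convergents (p_i = a_i*p_{i-1} + p_{i-2}, q_i = a_i*q_{i-1} + q_{i-2} with p_{-2}=0, p_{-1}=1, q_{-2}=1, q_{-1}=0), until the denominator exceeds 37:
  i=0: a_0=1, p_0 = 1*1 + 0 = 1, q_0 = 1*0 + 1 = 1.
  i=1: a_1=1, p_1 = 1*1 + 1 = 2, q_1 = 1*1 + 0 = 1.
  i=2: a_2=7, p_2 = 7*2 + 1 = 15, q_2 = 7*1 + 1 = 8.
  i=3: a_3=1, p_3 = 1*15 + 2 = 17, q_3 = 1*8 + 1 = 9.
  i=4: a_4=21, p_4 = 21*17 + 15 = 372, q_4 = 21*9 + 8 = 197.
q_4 = 197 > 37, so the last convergent with denominator <= 37 is p_3/q_3 = 17/9.
The closest fraction with denominator <= 37 is either p_3/q_3 or the intermediate fraction (k*p_3 + p_2)/(k*q_3 + q_2) with the largest k >= 1 whose denominator stays <= 37; these approach x as k grows, and every other convergent or intermediate fraction in range is farther away.
Largest k: floor((37 - q_2)/q_3) = floor((37 - 8)/9) = 3.
That gives (3*17 + 15)/(3*9 + 8) = 66/35.
Compare the errors: |x - 17/9| = |372*9 - 17*197|/(197*9) = 1/1773, and |x - 66/35| = |372*35 - 66*197|/(197*35) = 18/6895.
Cross-multiplying, 1*6895 = 6895 < 31914 = 18*1773, so 1/1773 is smaller: the convergent 17/9 is closer to x than 66/35.

17/9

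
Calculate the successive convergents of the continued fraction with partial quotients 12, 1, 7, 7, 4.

12/1, 13/1, 103/8, 734/57, 3039/236

Using the convergent recurrence p_i = a_i*p_{i-1} + p_{i-2}, q_i = a_i*q_{i-1} + q_{i-2} with p_{-2}=0, p_{-1}=1, q_{-2}=1, q_{-1}=0:
  i=0: a_0=12, p_0 = 12*1 + 0 = 12, q_0 = 12*0 + 1 = 1.
  i=1: a_1=1, p_1 = 1*12 + 1 = 13, q_1 = 1*1 + 0 = 1.
  i=2: a_2=7, p_2 = 7*13 + 12 = 103, q_2 = 7*1 + 1 = 8.
  i=3: a_3=7, p_3 = 7*103 + 13 = 734, q_3 = 7*8 + 1 = 57.
  i=4: a_4=4, p_4 = 4*734 + 103 = 3039, q_4 = 4*57 + 8 = 236.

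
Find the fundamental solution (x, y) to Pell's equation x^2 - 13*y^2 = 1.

(x, y) = (649, 180)

First expand sqrt(13) as a continued fraction. With x_i = (sqrt(13) + m_i)/d_i and (m_0, d_0) = (0, 1): a_0 = floor(sqrt(13)) = 3, since 3^2 = 9 <= 13 < 16 = 4^2.
Iterate m_{i+1} = d_i*a_i - m_i, d_{i+1} = (13 - m_{i+1}^2)/d_i, a_{i+1} = floor((a_0 + m_{i+1})/d_{i+1}):
  m_1 = 1*3 - 0 = 3, d_1 = (13 - 3^2)/1 = 4/1 = 4, a_1 = floor((3 + 3)/4) = 1.
  m_2 = 4*1 - 3 = 1, d_2 = (13 - 1^2)/4 = 12/4 = 3, a_2 = floor((3 + 1)/3) = 1.
  m_3 = 3*1 - 1 = 2, d_3 = (13 - 2^2)/3 = 9/3 = 3, a_3 = floor((3 + 2)/3) = 1.
  m_4 = 3*1 - 2 = 1, d_4 = (13 - 1^2)/3 = 12/3 = 4, a_4 = floor((3 + 1)/4) = 1.
  m_5 = 4*1 - 1 = 3, d_5 = (13 - 3^2)/4 = 4/4 = 1, a_5 = floor((3 + 3)/1) = 6.
  m_6 = 1*6 - 3 = 3, d_6 = (13 - 3^2)/1 = 4/1 = 4: (m_6, d_6) = (m_1, d_1) = (3, 4), so from here the quotients repeat a_1, ..., a_5; the period length is 5.
So sqrt(13) = [3; (1, 1, 1, 1, 6)] with period length k = 5.
k is odd, so (p_{k-1}, q_{k-1}) only solves x^2 - 13y^2 = -1 and the fundamental solution of x^2 - 13y^2 = 1 is (p_{2k-1}, q_{2k-1}) = (p_9, q_9); compute convergents through index 9, running through the period twice.
Convergents (p_i = a_i*p_{i-1} + p_{i-2}, q_i = a_i*q_{i-1} + q_{i-2} with p_{-2}=0, p_{-1}=1, q_{-2}=1, q_{-1}=0):
  i=0: a_0=3, p_0 = 3*1 + 0 = 3, q_0 = 3*0 + 1 = 1.
  i=1: a_1=1, p_1 = 1*3 + 1 = 4, q_1 = 1*1 + 0 = 1.
  i=2: a_2=1, p_2 = 1*4 + 3 = 7, q_2 = 1*1 + 1 = 2.
  i=3: a_3=1, p_3 = 1*7 + 4 = 11, q_3 = 1*2 + 1 = 3.
  i=4: a_4=1, p_4 = 1*11 + 7 = 18, q_4 = 1*3 + 2 = 5.
  i=5: a_5=6, p_5 = 6*18 + 11 = 119, q_5 = 6*5 + 3 = 33.
  i=6: a_6=1, p_6 = 1*119 + 18 = 137, q_6 = 1*33 + 5 = 38.
  i=7: a_7=1, p_7 = 1*137 + 119 = 256, q_7 = 1*38 + 33 = 71.
  i=8: a_8=1, p_8 = 1*256 + 137 = 393, q_8 = 1*71 + 38 = 109.
  i=9: a_9=1, p_9 = 1*393 + 256 = 649, q_9 = 1*109 + 71 = 180.
Indeed p_4^2 - 13*q_4^2 = 324 - 325 = -1, not +1.
Check: 649^2 - 13*180^2 = 421201 - 421200 = 1, so (x, y) = (649, 180) solves the equation, and by the theorem it is the least positive solution.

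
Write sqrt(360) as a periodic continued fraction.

Write x_i = (sqrt(360) + m_i)/d_i with (m_0, d_0) = (0, 1). a_0 = floor(sqrt(360)) = 18, since 18^2 = 324 <= 360 < 361 = 19^2.
Iterate m_{i+1} = d_i*a_i - m_i, d_{i+1} = (360 - m_{i+1}^2)/d_i, a_{i+1} = floor((a_0 + m_{i+1})/d_{i+1}):
  m_1 = 1*18 - 0 = 18, d_1 = (360 - 18^2)/1 = 36/1 = 36, a_1 = floor((18 + 18)/36) = 1.
  m_2 = 36*1 - 18 = 18, d_2 = (360 - 18^2)/36 = 36/36 = 1, a_2 = floor((18 + 18)/1) = 36.
  m_3 = 1*36 - 18 = 18, d_3 = (360 - 18^2)/1 = 36/1 = 36: (m_3, d_3) = (m_1, d_1) = (18, 36), so from here the quotients repeat a_1, a_2; the period length is 2.
Hence the expansion of sqrt(360) is a_0 = 18 followed by the repeating block 1, 36 (period 2).

[18; (1, 36)]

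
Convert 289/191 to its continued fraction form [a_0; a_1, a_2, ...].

Run the Euclidean algorithm on 289 and 191; the successive quotients are the partial quotients a_0, a_1, ... (each step inverts the fractional part left over by the previous one):
  289 = 1*191 + 98, so a_0 = 1.
  191 = 1*98 + 93, so a_1 = 1.
  98 = 1*93 + 5, so a_2 = 1.
  93 = 18*5 + 3, so a_3 = 18.
  5 = 1*3 + 2, so a_4 = 1.
  3 = 1*2 + 1, so a_5 = 1.
  2 = 2*1 + 0, so a_6 = 2.
The remainder reaches 0 after 7 divisions, so the expansion has 7 partial quotients, read off in order.

[1; 1, 1, 18, 1, 1, 2]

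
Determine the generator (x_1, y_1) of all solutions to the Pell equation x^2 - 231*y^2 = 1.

First expand sqrt(231) as a continued fraction. With x_i = (sqrt(231) + m_i)/d_i and (m_0, d_0) = (0, 1): a_0 = floor(sqrt(231)) = 15, since 15^2 = 225 <= 231 < 256 = 16^2.
Iterate m_{i+1} = d_i*a_i - m_i, d_{i+1} = (231 - m_{i+1}^2)/d_i, a_{i+1} = floor((a_0 + m_{i+1})/d_{i+1}):
  m_1 = 1*15 - 0 = 15, d_1 = (231 - 15^2)/1 = 6/1 = 6, a_1 = floor((15 + 15)/6) = 5.
  m_2 = 6*5 - 15 = 15, d_2 = (231 - 15^2)/6 = 6/6 = 1, a_2 = floor((15 + 15)/1) = 30.
  m_3 = 1*30 - 15 = 15, d_3 = (231 - 15^2)/1 = 6/1 = 6: (m_3, d_3) = (m_1, d_1) = (15, 6), so from here the quotients repeat a_1, a_2; the period length is 2.
So sqrt(231) = [15; (5, 30)] with period length k = 2.
k is even, so the fundamental solution of x^2 - 231y^2 = 1 is (p_{k-1}, q_{k-1}) = (p_1, q_1); compute convergents through index 1.
Convergents (p_i = a_i*p_{i-1} + p_{i-2}, q_i = a_i*q_{i-1} + q_{i-2} with p_{-2}=0, p_{-1}=1, q_{-2}=1, q_{-1}=0):
  i=0: a_0=15, p_0 = 15*1 + 0 = 15, q_0 = 15*0 + 1 = 1.
  i=1: a_1=5, p_1 = 5*15 + 1 = 76, q_1 = 5*1 + 0 = 5.
Check: 76^2 - 231*5^2 = 5776 - 5775 = 1, so (x, y) = (76, 5) solves the equation, and by the theorem it is the least positive solution.

(x, y) = (76, 5)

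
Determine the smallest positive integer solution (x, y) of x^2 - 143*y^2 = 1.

First expand sqrt(143) as a continued fraction. With x_i = (sqrt(143) + m_i)/d_i and (m_0, d_0) = (0, 1): a_0 = floor(sqrt(143)) = 11, since 11^2 = 121 <= 143 < 144 = 12^2.
Iterate m_{i+1} = d_i*a_i - m_i, d_{i+1} = (143 - m_{i+1}^2)/d_i, a_{i+1} = floor((a_0 + m_{i+1})/d_{i+1}):
  m_1 = 1*11 - 0 = 11, d_1 = (143 - 11^2)/1 = 22/1 = 22, a_1 = floor((11 + 11)/22) = 1.
  m_2 = 22*1 - 11 = 11, d_2 = (143 - 11^2)/22 = 22/22 = 1, a_2 = floor((11 + 11)/1) = 22.
  m_3 = 1*22 - 11 = 11, d_3 = (143 - 11^2)/1 = 22/1 = 22: (m_3, d_3) = (m_1, d_1) = (11, 22), so from here the quotients repeat a_1, a_2; the period length is 2.
So sqrt(143) = [11; (1, 22)] with period length k = 2.
k is even, so the fundamental solution of x^2 - 143y^2 = 1 is (p_{k-1}, q_{k-1}) = (p_1, q_1); compute convergents through index 1.
Convergents (p_i = a_i*p_{i-1} + p_{i-2}, q_i = a_i*q_{i-1} + q_{i-2} with p_{-2}=0, p_{-1}=1, q_{-2}=1, q_{-1}=0):
  i=0: a_0=11, p_0 = 11*1 + 0 = 11, q_0 = 11*0 + 1 = 1.
  i=1: a_1=1, p_1 = 1*11 + 1 = 12, q_1 = 1*1 + 0 = 1.
Check: 12^2 - 143*1^2 = 144 - 143 = 1, so (x, y) = (12, 1) solves the equation, and by the theorem it is the least positive solution.

(x, y) = (12, 1)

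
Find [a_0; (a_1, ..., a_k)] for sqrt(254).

Write x_i = (sqrt(254) + m_i)/d_i with (m_0, d_0) = (0, 1). a_0 = floor(sqrt(254)) = 15, since 15^2 = 225 <= 254 < 256 = 16^2.
Iterate m_{i+1} = d_i*a_i - m_i, d_{i+1} = (254 - m_{i+1}^2)/d_i, a_{i+1} = floor((a_0 + m_{i+1})/d_{i+1}):
  m_1 = 1*15 - 0 = 15, d_1 = (254 - 15^2)/1 = 29/1 = 29, a_1 = floor((15 + 15)/29) = 1.
  m_2 = 29*1 - 15 = 14, d_2 = (254 - 14^2)/29 = 58/29 = 2, a_2 = floor((15 + 14)/2) = 14.
  m_3 = 2*14 - 14 = 14, d_3 = (254 - 14^2)/2 = 58/2 = 29, a_3 = floor((15 + 14)/29) = 1.
  m_4 = 29*1 - 14 = 15, d_4 = (254 - 15^2)/29 = 29/29 = 1, a_4 = floor((15 + 15)/1) = 30.
  m_5 = 1*30 - 15 = 15, d_5 = (254 - 15^2)/1 = 29/1 = 29: (m_5, d_5) = (m_1, d_1) = (15, 29), so from here the quotients repeat a_1, ..., a_4; the period length is 4.
Hence the expansion of sqrt(254) is a_0 = 15 followed by the repeating block 1, 14, 1, 30 (period 4).

[15; (1, 14, 1, 30)]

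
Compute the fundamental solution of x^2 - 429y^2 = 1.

First expand sqrt(429) as a continued fraction. With x_i = (sqrt(429) + m_i)/d_i and (m_0, d_0) = (0, 1): a_0 = floor(sqrt(429)) = 20, since 20^2 = 400 <= 429 < 441 = 21^2.
Iterate m_{i+1} = d_i*a_i - m_i, d_{i+1} = (429 - m_{i+1}^2)/d_i, a_{i+1} = floor((a_0 + m_{i+1})/d_{i+1}):
  m_1 = 1*20 - 0 = 20, d_1 = (429 - 20^2)/1 = 29/1 = 29, a_1 = floor((20 + 20)/29) = 1.
  m_2 = 29*1 - 20 = 9, d_2 = (429 - 9^2)/29 = 348/29 = 12, a_2 = floor((20 + 9)/12) = 2.
  m_3 = 12*2 - 9 = 15, d_3 = (429 - 15^2)/12 = 204/12 = 17, a_3 = floor((20 + 15)/17) = 2.
  m_4 = 17*2 - 15 = 19, d_4 = (429 - 19^2)/17 = 68/17 = 4, a_4 = floor((20 + 19)/4) = 9.
  m_5 = 4*9 - 19 = 17, d_5 = (429 - 17^2)/4 = 140/4 = 35, a_5 = floor((20 + 17)/35) = 1.
  m_6 = 35*1 - 17 = 18, d_6 = (429 - 18^2)/35 = 105/35 = 3, a_6 = floor((20 + 18)/3) = 12.
  m_7 = 3*12 - 18 = 18, d_7 = (429 - 18^2)/3 = 105/3 = 35, a_7 = floor((20 + 18)/35) = 1.
  m_8 = 35*1 - 18 = 17, d_8 = (429 - 17^2)/35 = 140/35 = 4, a_8 = floor((20 + 17)/4) = 9.
  m_9 = 4*9 - 17 = 19, d_9 = (429 - 19^2)/4 = 68/4 = 17, a_9 = floor((20 + 19)/17) = 2.
  m_10 = 17*2 - 19 = 15, d_10 = (429 - 15^2)/17 = 204/17 = 12, a_10 = floor((20 + 15)/12) = 2.
  m_11 = 12*2 - 15 = 9, d_11 = (429 - 9^2)/12 = 348/12 = 29, a_11 = floor((20 + 9)/29) = 1.
  m_12 = 29*1 - 9 = 20, d_12 = (429 - 20^2)/29 = 29/29 = 1, a_12 = floor((20 + 20)/1) = 40.
  m_13 = 1*40 - 20 = 20, d_13 = (429 - 20^2)/1 = 29/1 = 29: (m_13, d_13) = (m_1, d_1) = (20, 29), so from here the quotients repeat a_1, ..., a_12; the period length is 12.
So sqrt(429) = [20; (1, 2, 2, 9, 1, 12, 1, 9, 2, 2, 1, 40)] with period length k = 12.
k is even, so the fundamental solution of x^2 - 429y^2 = 1 is (p_{k-1}, q_{k-1}) = (p_11, q_11); compute convergents through index 11.
Convergents (p_i = a_i*p_{i-1} + p_{i-2}, q_i = a_i*q_{i-1} + q_{i-2} with p_{-2}=0, p_{-1}=1, q_{-2}=1, q_{-1}=0):
  i=0: a_0=20, p_0 = 20*1 + 0 = 20, q_0 = 20*0 + 1 = 1.
  i=1: a_1=1, p_1 = 1*20 + 1 = 21, q_1 = 1*1 + 0 = 1.
  i=2: a_2=2, p_2 = 2*21 + 20 = 62, q_2 = 2*1 + 1 = 3.
  i=3: a_3=2, p_3 = 2*62 + 21 = 145, q_3 = 2*3 + 1 = 7.
  i=4: a_4=9, p_4 = 9*145 + 62 = 1367, q_4 = 9*7 + 3 = 66.
  i=5: a_5=1, p_5 = 1*1367 + 145 = 1512, q_5 = 1*66 + 7 = 73.
  i=6: a_6=12, p_6 = 12*1512 + 1367 = 19511, q_6 = 12*73 + 66 = 942.
  i=7: a_7=1, p_7 = 1*19511 + 1512 = 21023, q_7 = 1*942 + 73 = 1015.
  i=8: a_8=9, p_8 = 9*21023 + 19511 = 208718, q_8 = 9*1015 + 942 = 10077.
  i=9: a_9=2, p_9 = 2*208718 + 21023 = 438459, q_9 = 2*10077 + 1015 = 21169.
  i=10: a_10=2, p_10 = 2*438459 + 208718 = 1085636, q_10 = 2*21169 + 10077 = 52415.
  i=11: a_11=1, p_11 = 1*1085636 + 438459 = 1524095, q_11 = 1*52415 + 21169 = 73584.
Check: 1524095^2 - 429*73584^2 = 2322865569025 - 2322865569024 = 1, so (x, y) = (1524095, 73584) solves the equation, and by the theorem it is the least positive solution.

(x, y) = (1524095, 73584)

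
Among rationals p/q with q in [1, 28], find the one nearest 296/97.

58/19

Expand x = 296/97 as a continued fraction with the Euclidean algorithm:
  296 = 3*97 + 5, so a_0 = 3.
  97 = 19*5 + 2, so a_1 = 19.
  5 = 2*2 + 1, so a_2 = 2.
  2 = 2*1 + 0, so a_3 = 2.
so x = [3; 19, 2, 2].
Convergents (p_i = a_i*p_{i-1} + p_{i-2}, q_i = a_i*q_{i-1} + q_{i-2} with p_{-2}=0, p_{-1}=1, q_{-2}=1, q_{-1}=0), until the denominator exceeds 28:
  i=0: a_0=3, p_0 = 3*1 + 0 = 3, q_0 = 3*0 + 1 = 1.
  i=1: a_1=19, p_1 = 19*3 + 1 = 58, q_1 = 19*1 + 0 = 19.
  i=2: a_2=2, p_2 = 2*58 + 3 = 119, q_2 = 2*19 + 1 = 39.
q_2 = 39 > 28, so the last convergent with denominator <= 28 is p_1/q_1 = 58/19.
The closest fraction with denominator <= 28 is either p_1/q_1 or the intermediate fraction (k*p_1 + p_0)/(k*q_1 + q_0) with the largest k >= 1 whose denominator stays <= 28; these approach x as k grows, and every other convergent or intermediate fraction in range is farther away.
Largest k: floor((28 - q_0)/q_1) = floor((28 - 1)/19) = 1.
That gives (1*58 + 3)/(1*19 + 1) = 61/20.
Compare the errors: |x - 58/19| = |296*19 - 58*97|/(97*19) = 2/1843, and |x - 61/20| = |296*20 - 61*97|/(97*20) = 3/1940.
Cross-multiplying, 2*1940 = 3880 < 5529 = 3*1843, so 2/1843 is smaller: the convergent 58/19 is closer to x than 61/20.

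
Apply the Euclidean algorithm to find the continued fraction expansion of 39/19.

[2; 19]

Run the Euclidean algorithm on 39 and 19; the successive quotients are the partial quotients a_0, a_1, ... (each step inverts the fractional part left over by the previous one):
  39 = 2*19 + 1, so a_0 = 2.
  19 = 19*1 + 0, so a_1 = 19.
The remainder reaches 0 after 2 divisions, so the expansion has 2 partial quotients, read off in order.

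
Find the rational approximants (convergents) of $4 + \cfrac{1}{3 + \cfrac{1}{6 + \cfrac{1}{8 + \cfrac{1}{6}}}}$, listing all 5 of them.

Using the convergent recurrence p_i = a_i*p_{i-1} + p_{i-2}, q_i = a_i*q_{i-1} + q_{i-2} with p_{-2}=0, p_{-1}=1, q_{-2}=1, q_{-1}=0:
  i=0: a_0=4, p_0 = 4*1 + 0 = 4, q_0 = 4*0 + 1 = 1.
  i=1: a_1=3, p_1 = 3*4 + 1 = 13, q_1 = 3*1 + 0 = 3.
  i=2: a_2=6, p_2 = 6*13 + 4 = 82, q_2 = 6*3 + 1 = 19.
  i=3: a_3=8, p_3 = 8*82 + 13 = 669, q_3 = 8*19 + 3 = 155.
  i=4: a_4=6, p_4 = 6*669 + 82 = 4096, q_4 = 6*155 + 19 = 949.

4/1, 13/3, 82/19, 669/155, 4096/949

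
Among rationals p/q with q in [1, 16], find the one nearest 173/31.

Expand x = 173/31 as a continued fraction with the Euclidean algorithm:
  173 = 5*31 + 18, so a_0 = 5.
  31 = 1*18 + 13, so a_1 = 1.
  18 = 1*13 + 5, so a_2 = 1.
  13 = 2*5 + 3, so a_3 = 2.
  5 = 1*3 + 2, so a_4 = 1.
  3 = 1*2 + 1, so a_5 = 1.
  2 = 2*1 + 0, so a_6 = 2.
so x = [5; 1, 1, 2, 1, 1, 2].
Convergents (p_i = a_i*p_{i-1} + p_{i-2}, q_i = a_i*q_{i-1} + q_{i-2} with p_{-2}=0, p_{-1}=1, q_{-2}=1, q_{-1}=0), until the denominator exceeds 16:
  i=0: a_0=5, p_0 = 5*1 + 0 = 5, q_0 = 5*0 + 1 = 1.
  i=1: a_1=1, p_1 = 1*5 + 1 = 6, q_1 = 1*1 + 0 = 1.
  i=2: a_2=1, p_2 = 1*6 + 5 = 11, q_2 = 1*1 + 1 = 2.
  i=3: a_3=2, p_3 = 2*11 + 6 = 28, q_3 = 2*2 + 1 = 5.
  i=4: a_4=1, p_4 = 1*28 + 11 = 39, q_4 = 1*5 + 2 = 7.
  i=5: a_5=1, p_5 = 1*39 + 28 = 67, q_5 = 1*7 + 5 = 12.
  i=6: a_6=2, p_6 = 2*67 + 39 = 173, q_6 = 2*12 + 7 = 31.
q_6 = 31 > 16, so the last convergent with denominator <= 16 is p_5/q_5 = 67/12.
The closest fraction with denominator <= 16 is either p_5/q_5 or the intermediate fraction (k*p_5 + p_4)/(k*q_5 + q_4) with the largest k >= 1 whose denominator stays <= 16; these approach x as k grows, and every other convergent or intermediate fraction in range is farther away.
Largest k: floor((16 - q_4)/q_5) = floor((16 - 7)/12) = 0.
Since k = 0, no intermediate fraction beyond p_5/q_5 has denominator <= 16, so the convergent 67/12 is the closest (its error is |173*12 - 67*31|/(31*12) = 1/372).

67/12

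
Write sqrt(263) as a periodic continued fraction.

Write x_i = (sqrt(263) + m_i)/d_i with (m_0, d_0) = (0, 1). a_0 = floor(sqrt(263)) = 16, since 16^2 = 256 <= 263 < 289 = 17^2.
Iterate m_{i+1} = d_i*a_i - m_i, d_{i+1} = (263 - m_{i+1}^2)/d_i, a_{i+1} = floor((a_0 + m_{i+1})/d_{i+1}):
  m_1 = 1*16 - 0 = 16, d_1 = (263 - 16^2)/1 = 7/1 = 7, a_1 = floor((16 + 16)/7) = 4.
  m_2 = 7*4 - 16 = 12, d_2 = (263 - 12^2)/7 = 119/7 = 17, a_2 = floor((16 + 12)/17) = 1.
  m_3 = 17*1 - 12 = 5, d_3 = (263 - 5^2)/17 = 238/17 = 14, a_3 = floor((16 + 5)/14) = 1.
  m_4 = 14*1 - 5 = 9, d_4 = (263 - 9^2)/14 = 182/14 = 13, a_4 = floor((16 + 9)/13) = 1.
  m_5 = 13*1 - 9 = 4, d_5 = (263 - 4^2)/13 = 247/13 = 19, a_5 = floor((16 + 4)/19) = 1.
  m_6 = 19*1 - 4 = 15, d_6 = (263 - 15^2)/19 = 38/19 = 2, a_6 = floor((16 + 15)/2) = 15.
  m_7 = 2*15 - 15 = 15, d_7 = (263 - 15^2)/2 = 38/2 = 19, a_7 = floor((16 + 15)/19) = 1.
  m_8 = 19*1 - 15 = 4, d_8 = (263 - 4^2)/19 = 247/19 = 13, a_8 = floor((16 + 4)/13) = 1.
  m_9 = 13*1 - 4 = 9, d_9 = (263 - 9^2)/13 = 182/13 = 14, a_9 = floor((16 + 9)/14) = 1.
  m_10 = 14*1 - 9 = 5, d_10 = (263 - 5^2)/14 = 238/14 = 17, a_10 = floor((16 + 5)/17) = 1.
  m_11 = 17*1 - 5 = 12, d_11 = (263 - 12^2)/17 = 119/17 = 7, a_11 = floor((16 + 12)/7) = 4.
  m_12 = 7*4 - 12 = 16, d_12 = (263 - 16^2)/7 = 7/7 = 1, a_12 = floor((16 + 16)/1) = 32.
  m_13 = 1*32 - 16 = 16, d_13 = (263 - 16^2)/1 = 7/1 = 7: (m_13, d_13) = (m_1, d_1) = (16, 7), so from here the quotients repeat a_1, ..., a_12; the period length is 12.
Hence the expansion of sqrt(263) is a_0 = 16 followed by the repeating block 4, 1, 1, 1, 1, 15, 1, 1, 1, 1, 4, 32 (period 12).

[16; (4, 1, 1, 1, 1, 15, 1, 1, 1, 1, 4, 32)]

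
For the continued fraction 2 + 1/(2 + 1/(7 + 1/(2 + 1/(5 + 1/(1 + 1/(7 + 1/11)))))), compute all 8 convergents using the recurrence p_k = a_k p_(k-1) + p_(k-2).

2/1, 5/2, 37/15, 79/32, 432/175, 511/207, 4009/1624, 44610/18071

Using the convergent recurrence p_i = a_i*p_{i-1} + p_{i-2}, q_i = a_i*q_{i-1} + q_{i-2} with p_{-2}=0, p_{-1}=1, q_{-2}=1, q_{-1}=0:
  i=0: a_0=2, p_0 = 2*1 + 0 = 2, q_0 = 2*0 + 1 = 1.
  i=1: a_1=2, p_1 = 2*2 + 1 = 5, q_1 = 2*1 + 0 = 2.
  i=2: a_2=7, p_2 = 7*5 + 2 = 37, q_2 = 7*2 + 1 = 15.
  i=3: a_3=2, p_3 = 2*37 + 5 = 79, q_3 = 2*15 + 2 = 32.
  i=4: a_4=5, p_4 = 5*79 + 37 = 432, q_4 = 5*32 + 15 = 175.
  i=5: a_5=1, p_5 = 1*432 + 79 = 511, q_5 = 1*175 + 32 = 207.
  i=6: a_6=7, p_6 = 7*511 + 432 = 4009, q_6 = 7*207 + 175 = 1624.
  i=7: a_7=11, p_7 = 11*4009 + 511 = 44610, q_7 = 11*1624 + 207 = 18071.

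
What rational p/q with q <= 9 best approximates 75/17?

Expand x = 75/17 as a continued fraction with the Euclidean algorithm:
  75 = 4*17 + 7, so a_0 = 4.
  17 = 2*7 + 3, so a_1 = 2.
  7 = 2*3 + 1, so a_2 = 2.
  3 = 3*1 + 0, so a_3 = 3.
so x = [4; 2, 2, 3].
Convergents (p_i = a_i*p_{i-1} + p_{i-2}, q_i = a_i*q_{i-1} + q_{i-2} with p_{-2}=0, p_{-1}=1, q_{-2}=1, q_{-1}=0), until the denominator exceeds 9:
  i=0: a_0=4, p_0 = 4*1 + 0 = 4, q_0 = 4*0 + 1 = 1.
  i=1: a_1=2, p_1 = 2*4 + 1 = 9, q_1 = 2*1 + 0 = 2.
  i=2: a_2=2, p_2 = 2*9 + 4 = 22, q_2 = 2*2 + 1 = 5.
  i=3: a_3=3, p_3 = 3*22 + 9 = 75, q_3 = 3*5 + 2 = 17.
q_3 = 17 > 9, so the last convergent with denominator <= 9 is p_2/q_2 = 22/5.
The closest fraction with denominator <= 9 is either p_2/q_2 or the intermediate fraction (k*p_2 + p_1)/(k*q_2 + q_1) with the largest k >= 1 whose denominator stays <= 9; these approach x as k grows, and every other convergent or intermediate fraction in range is farther away.
Largest k: floor((9 - q_1)/q_2) = floor((9 - 2)/5) = 1.
That gives (1*22 + 9)/(1*5 + 2) = 31/7.
Compare the errors: |x - 22/5| = |75*5 - 22*17|/(17*5) = 1/85, and |x - 31/7| = |75*7 - 31*17|/(17*7) = 2/119.
Cross-multiplying, 1*119 = 119 < 170 = 2*85, so 1/85 is smaller: the convergent 22/5 is closer to x than 31/7.

22/5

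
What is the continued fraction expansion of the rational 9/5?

[1; 1, 4]

Run the Euclidean algorithm on 9 and 5; the successive quotients are the partial quotients a_0, a_1, ... (each step inverts the fractional part left over by the previous one):
  9 = 1*5 + 4, so a_0 = 1.
  5 = 1*4 + 1, so a_1 = 1.
  4 = 4*1 + 0, so a_2 = 4.
The remainder reaches 0 after 3 divisions, so the expansion has 3 partial quotients, read off in order.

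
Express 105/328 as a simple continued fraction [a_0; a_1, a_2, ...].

[0; 3, 8, 13]

Run the Euclidean algorithm on 105 and 328; the successive quotients are the partial quotients a_0, a_1, ... (each step inverts the fractional part left over by the previous one):
  105 = 0*328 + 105, so a_0 = 0.
  328 = 3*105 + 13, so a_1 = 3.
  105 = 8*13 + 1, so a_2 = 8.
  13 = 13*1 + 0, so a_3 = 13.
The remainder reaches 0 after 4 divisions, so the expansion has 4 partial quotients, read off in order.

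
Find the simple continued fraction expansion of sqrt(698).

Write x_i = (sqrt(698) + m_i)/d_i with (m_0, d_0) = (0, 1). a_0 = floor(sqrt(698)) = 26, since 26^2 = 676 <= 698 < 729 = 27^2.
Iterate m_{i+1} = d_i*a_i - m_i, d_{i+1} = (698 - m_{i+1}^2)/d_i, a_{i+1} = floor((a_0 + m_{i+1})/d_{i+1}):
  m_1 = 1*26 - 0 = 26, d_1 = (698 - 26^2)/1 = 22/1 = 22, a_1 = floor((26 + 26)/22) = 2.
  m_2 = 22*2 - 26 = 18, d_2 = (698 - 18^2)/22 = 374/22 = 17, a_2 = floor((26 + 18)/17) = 2.
  m_3 = 17*2 - 18 = 16, d_3 = (698 - 16^2)/17 = 442/17 = 26, a_3 = floor((26 + 16)/26) = 1.
  m_4 = 26*1 - 16 = 10, d_4 = (698 - 10^2)/26 = 598/26 = 23, a_4 = floor((26 + 10)/23) = 1.
  m_5 = 23*1 - 10 = 13, d_5 = (698 - 13^2)/23 = 529/23 = 23, a_5 = floor((26 + 13)/23) = 1.
  m_6 = 23*1 - 13 = 10, d_6 = (698 - 10^2)/23 = 598/23 = 26, a_6 = floor((26 + 10)/26) = 1.
  m_7 = 26*1 - 10 = 16, d_7 = (698 - 16^2)/26 = 442/26 = 17, a_7 = floor((26 + 16)/17) = 2.
  m_8 = 17*2 - 16 = 18, d_8 = (698 - 18^2)/17 = 374/17 = 22, a_8 = floor((26 + 18)/22) = 2.
  m_9 = 22*2 - 18 = 26, d_9 = (698 - 26^2)/22 = 22/22 = 1, a_9 = floor((26 + 26)/1) = 52.
  m_10 = 1*52 - 26 = 26, d_10 = (698 - 26^2)/1 = 22/1 = 22: (m_10, d_10) = (m_1, d_1) = (26, 22), so from here the quotients repeat a_1, ..., a_9; the period length is 9.
Hence the expansion of sqrt(698) is a_0 = 26 followed by the repeating block 2, 2, 1, 1, 1, 1, 2, 2, 52 (period 9).

[26; (2, 2, 1, 1, 1, 1, 2, 2, 52)]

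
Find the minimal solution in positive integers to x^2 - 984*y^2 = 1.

First expand sqrt(984) as a continued fraction. With x_i = (sqrt(984) + m_i)/d_i and (m_0, d_0) = (0, 1): a_0 = floor(sqrt(984)) = 31, since 31^2 = 961 <= 984 < 1024 = 32^2.
Iterate m_{i+1} = d_i*a_i - m_i, d_{i+1} = (984 - m_{i+1}^2)/d_i, a_{i+1} = floor((a_0 + m_{i+1})/d_{i+1}):
  m_1 = 1*31 - 0 = 31, d_1 = (984 - 31^2)/1 = 23/1 = 23, a_1 = floor((31 + 31)/23) = 2.
  m_2 = 23*2 - 31 = 15, d_2 = (984 - 15^2)/23 = 759/23 = 33, a_2 = floor((31 + 15)/33) = 1.
  m_3 = 33*1 - 15 = 18, d_3 = (984 - 18^2)/33 = 660/33 = 20, a_3 = floor((31 + 18)/20) = 2.
  m_4 = 20*2 - 18 = 22, d_4 = (984 - 22^2)/20 = 500/20 = 25, a_4 = floor((31 + 22)/25) = 2.
  m_5 = 25*2 - 22 = 28, d_5 = (984 - 28^2)/25 = 200/25 = 8, a_5 = floor((31 + 28)/8) = 7.
  m_6 = 8*7 - 28 = 28, d_6 = (984 - 28^2)/8 = 200/8 = 25, a_6 = floor((31 + 28)/25) = 2.
  m_7 = 25*2 - 28 = 22, d_7 = (984 - 22^2)/25 = 500/25 = 20, a_7 = floor((31 + 22)/20) = 2.
  m_8 = 20*2 - 22 = 18, d_8 = (984 - 18^2)/20 = 660/20 = 33, a_8 = floor((31 + 18)/33) = 1.
  m_9 = 33*1 - 18 = 15, d_9 = (984 - 15^2)/33 = 759/33 = 23, a_9 = floor((31 + 15)/23) = 2.
  m_10 = 23*2 - 15 = 31, d_10 = (984 - 31^2)/23 = 23/23 = 1, a_10 = floor((31 + 31)/1) = 62.
  m_11 = 1*62 - 31 = 31, d_11 = (984 - 31^2)/1 = 23/1 = 23: (m_11, d_11) = (m_1, d_1) = (31, 23), so from here the quotients repeat a_1, ..., a_10; the period length is 10.
So sqrt(984) = [31; (2, 1, 2, 2, 7, 2, 2, 1, 2, 62)] with period length k = 10.
k is even, so the fundamental solution of x^2 - 984y^2 = 1 is (p_{k-1}, q_{k-1}) = (p_9, q_9); compute convergents through index 9.
Convergents (p_i = a_i*p_{i-1} + p_{i-2}, q_i = a_i*q_{i-1} + q_{i-2} with p_{-2}=0, p_{-1}=1, q_{-2}=1, q_{-1}=0):
  i=0: a_0=31, p_0 = 31*1 + 0 = 31, q_0 = 31*0 + 1 = 1.
  i=1: a_1=2, p_1 = 2*31 + 1 = 63, q_1 = 2*1 + 0 = 2.
  i=2: a_2=1, p_2 = 1*63 + 31 = 94, q_2 = 1*2 + 1 = 3.
  i=3: a_3=2, p_3 = 2*94 + 63 = 251, q_3 = 2*3 + 2 = 8.
  i=4: a_4=2, p_4 = 2*251 + 94 = 596, q_4 = 2*8 + 3 = 19.
  i=5: a_5=7, p_5 = 7*596 + 251 = 4423, q_5 = 7*19 + 8 = 141.
  i=6: a_6=2, p_6 = 2*4423 + 596 = 9442, q_6 = 2*141 + 19 = 301.
  i=7: a_7=2, p_7 = 2*9442 + 4423 = 23307, q_7 = 2*301 + 141 = 743.
  i=8: a_8=1, p_8 = 1*23307 + 9442 = 32749, q_8 = 1*743 + 301 = 1044.
  i=9: a_9=2, p_9 = 2*32749 + 23307 = 88805, q_9 = 2*1044 + 743 = 2831.
Check: 88805^2 - 984*2831^2 = 7886328025 - 7886328024 = 1, so (x, y) = (88805, 2831) solves the equation, and by the theorem it is the least positive solution.

(x, y) = (88805, 2831)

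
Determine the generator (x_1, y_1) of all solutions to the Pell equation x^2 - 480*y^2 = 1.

(x, y) = (241, 11)

First expand sqrt(480) as a continued fraction. With x_i = (sqrt(480) + m_i)/d_i and (m_0, d_0) = (0, 1): a_0 = floor(sqrt(480)) = 21, since 21^2 = 441 <= 480 < 484 = 22^2.
Iterate m_{i+1} = d_i*a_i - m_i, d_{i+1} = (480 - m_{i+1}^2)/d_i, a_{i+1} = floor((a_0 + m_{i+1})/d_{i+1}):
  m_1 = 1*21 - 0 = 21, d_1 = (480 - 21^2)/1 = 39/1 = 39, a_1 = floor((21 + 21)/39) = 1.
  m_2 = 39*1 - 21 = 18, d_2 = (480 - 18^2)/39 = 156/39 = 4, a_2 = floor((21 + 18)/4) = 9.
  m_3 = 4*9 - 18 = 18, d_3 = (480 - 18^2)/4 = 156/4 = 39, a_3 = floor((21 + 18)/39) = 1.
  m_4 = 39*1 - 18 = 21, d_4 = (480 - 21^2)/39 = 39/39 = 1, a_4 = floor((21 + 21)/1) = 42.
  m_5 = 1*42 - 21 = 21, d_5 = (480 - 21^2)/1 = 39/1 = 39: (m_5, d_5) = (m_1, d_1) = (21, 39), so from here the quotients repeat a_1, ..., a_4; the period length is 4.
So sqrt(480) = [21; (1, 9, 1, 42)] with period length k = 4.
k is even, so the fundamental solution of x^2 - 480y^2 = 1 is (p_{k-1}, q_{k-1}) = (p_3, q_3); compute convergents through index 3.
Convergents (p_i = a_i*p_{i-1} + p_{i-2}, q_i = a_i*q_{i-1} + q_{i-2} with p_{-2}=0, p_{-1}=1, q_{-2}=1, q_{-1}=0):
  i=0: a_0=21, p_0 = 21*1 + 0 = 21, q_0 = 21*0 + 1 = 1.
  i=1: a_1=1, p_1 = 1*21 + 1 = 22, q_1 = 1*1 + 0 = 1.
  i=2: a_2=9, p_2 = 9*22 + 21 = 219, q_2 = 9*1 + 1 = 10.
  i=3: a_3=1, p_3 = 1*219 + 22 = 241, q_3 = 1*10 + 1 = 11.
Check: 241^2 - 480*11^2 = 58081 - 58080 = 1, so (x, y) = (241, 11) solves the equation, and by the theorem it is the least positive solution.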